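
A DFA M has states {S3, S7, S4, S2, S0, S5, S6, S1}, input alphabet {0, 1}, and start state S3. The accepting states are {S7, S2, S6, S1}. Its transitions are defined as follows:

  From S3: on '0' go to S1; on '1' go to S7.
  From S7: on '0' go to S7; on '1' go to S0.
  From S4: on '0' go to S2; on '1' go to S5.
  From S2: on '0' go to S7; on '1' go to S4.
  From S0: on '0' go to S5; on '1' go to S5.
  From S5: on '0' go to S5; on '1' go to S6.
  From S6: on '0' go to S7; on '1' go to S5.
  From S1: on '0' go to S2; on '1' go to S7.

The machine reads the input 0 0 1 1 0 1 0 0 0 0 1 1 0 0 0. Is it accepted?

Trace: S3 -0-> S1 -0-> S2 -1-> S4 -1-> S5 -0-> S5 -1-> S6 -0-> S7 -0-> S7 -0-> S7 -0-> S7 -1-> S0 -1-> S5 -0-> S5 -0-> S5 -0-> S5
End state S5 is not accepting.

No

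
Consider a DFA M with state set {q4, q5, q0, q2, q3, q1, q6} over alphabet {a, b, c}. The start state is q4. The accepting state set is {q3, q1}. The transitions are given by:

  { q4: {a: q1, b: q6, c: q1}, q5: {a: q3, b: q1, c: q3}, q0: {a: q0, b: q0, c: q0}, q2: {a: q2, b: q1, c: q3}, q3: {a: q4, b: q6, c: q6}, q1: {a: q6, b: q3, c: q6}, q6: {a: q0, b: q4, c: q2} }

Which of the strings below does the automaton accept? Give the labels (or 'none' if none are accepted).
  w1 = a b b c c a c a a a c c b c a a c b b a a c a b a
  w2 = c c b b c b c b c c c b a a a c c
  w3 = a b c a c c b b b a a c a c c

w1: q4 → q1 → q3 → q6 → q2 → q3 → q4 → q1 → q6 → q0 → q0 → q0 → q0 → q0 → q0 → q0 → q0 → q0 → q0 → q0 → q0 → q0 → q0 → q0 → q0 → q0  → end q0, rejected
w2: q4 → q1 → q6 → q4 → q6 → q2 → q1 → q6 → q4 → q1 → q6 → q2 → q1 → q6 → q0 → q0 → q0 → q0  → end q0, rejected
w3: q4 → q1 → q3 → q6 → q0 → q0 → q0 → q0 → q0 → q0 → q0 → q0 → q0 → q0 → q0 → q0  → end q0, rejected

none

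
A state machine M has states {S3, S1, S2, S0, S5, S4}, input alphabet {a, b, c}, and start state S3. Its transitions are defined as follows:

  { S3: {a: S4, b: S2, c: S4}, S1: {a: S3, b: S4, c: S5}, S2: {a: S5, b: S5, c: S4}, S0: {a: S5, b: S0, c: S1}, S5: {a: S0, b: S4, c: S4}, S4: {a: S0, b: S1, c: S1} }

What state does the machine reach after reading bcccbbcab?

S3 → S2 → S4 → S1 → S5 → S4 → S1 → S5 → S0 → S0

S0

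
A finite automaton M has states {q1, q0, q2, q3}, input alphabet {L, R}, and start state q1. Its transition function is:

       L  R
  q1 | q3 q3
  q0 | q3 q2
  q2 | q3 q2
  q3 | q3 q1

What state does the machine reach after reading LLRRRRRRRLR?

Trace: q1 -L-> q3 -L-> q3 -R-> q1 -R-> q3 -R-> q1 -R-> q3 -R-> q1 -R-> q3 -R-> q1 -L-> q3 -R-> q1

q1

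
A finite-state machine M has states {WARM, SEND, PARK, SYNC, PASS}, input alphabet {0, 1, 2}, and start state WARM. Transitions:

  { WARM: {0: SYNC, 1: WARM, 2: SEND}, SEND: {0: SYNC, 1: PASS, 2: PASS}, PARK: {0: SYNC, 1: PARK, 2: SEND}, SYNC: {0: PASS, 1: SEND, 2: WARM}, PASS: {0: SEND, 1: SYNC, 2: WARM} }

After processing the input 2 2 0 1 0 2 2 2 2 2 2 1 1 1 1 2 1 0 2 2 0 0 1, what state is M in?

SYNC

start at WARM
read '2': WARM → SEND
read '2': SEND → PASS
read '0': PASS → SEND
read '1': SEND → PASS
read '0': PASS → SEND
read '2': SEND → PASS
read '2': PASS → WARM
read '2': WARM → SEND
read '2': SEND → PASS
read '2': PASS → WARM
read '2': WARM → SEND
read '1': SEND → PASS
read '1': PASS → SYNC
read '1': SYNC → SEND
read '1': SEND → PASS
read '2': PASS → WARM
read '1': WARM → WARM
read '0': WARM → SYNC
read '2': SYNC → WARM
read '2': WARM → SEND
read '0': SEND → SYNC
read '0': SYNC → PASS
read '1': PASS → SYNC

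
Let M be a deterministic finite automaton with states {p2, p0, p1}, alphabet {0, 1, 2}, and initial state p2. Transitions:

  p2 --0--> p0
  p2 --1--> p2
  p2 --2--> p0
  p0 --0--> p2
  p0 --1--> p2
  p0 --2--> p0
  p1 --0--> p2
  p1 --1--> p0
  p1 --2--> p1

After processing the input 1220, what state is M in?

p2 → p2 → p0 → p0 → p2

p2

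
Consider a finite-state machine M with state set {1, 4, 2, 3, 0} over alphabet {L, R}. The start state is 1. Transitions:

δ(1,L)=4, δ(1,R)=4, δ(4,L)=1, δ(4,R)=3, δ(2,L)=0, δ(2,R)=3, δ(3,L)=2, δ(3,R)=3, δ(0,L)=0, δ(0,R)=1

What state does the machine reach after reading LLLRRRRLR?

Trace: 1 -L-> 4 -L-> 1 -L-> 4 -R-> 3 -R-> 3 -R-> 3 -R-> 3 -L-> 2 -R-> 3

3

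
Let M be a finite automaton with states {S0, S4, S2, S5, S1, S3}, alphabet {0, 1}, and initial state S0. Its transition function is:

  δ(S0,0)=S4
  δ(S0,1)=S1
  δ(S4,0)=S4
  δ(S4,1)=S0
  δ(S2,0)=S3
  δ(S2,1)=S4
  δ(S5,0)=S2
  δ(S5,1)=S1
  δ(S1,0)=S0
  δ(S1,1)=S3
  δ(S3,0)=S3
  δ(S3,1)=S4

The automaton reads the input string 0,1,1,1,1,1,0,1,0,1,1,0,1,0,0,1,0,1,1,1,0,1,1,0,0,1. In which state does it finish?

start at S0
read '0': S0 → S4
read '1': S4 → S0
read '1': S0 → S1
read '1': S1 → S3
read '1': S3 → S4
read '1': S4 → S0
read '0': S0 → S4
read '1': S4 → S0
read '0': S0 → S4
read '1': S4 → S0
read '1': S0 → S1
read '0': S1 → S0
read '1': S0 → S1
read '0': S1 → S0
read '0': S0 → S4
read '1': S4 → S0
read '0': S0 → S4
read '1': S4 → S0
read '1': S0 → S1
read '1': S1 → S3
read '0': S3 → S3
read '1': S3 → S4
read '1': S4 → S0
read '0': S0 → S4
read '0': S4 → S4
read '1': S4 → S0

S0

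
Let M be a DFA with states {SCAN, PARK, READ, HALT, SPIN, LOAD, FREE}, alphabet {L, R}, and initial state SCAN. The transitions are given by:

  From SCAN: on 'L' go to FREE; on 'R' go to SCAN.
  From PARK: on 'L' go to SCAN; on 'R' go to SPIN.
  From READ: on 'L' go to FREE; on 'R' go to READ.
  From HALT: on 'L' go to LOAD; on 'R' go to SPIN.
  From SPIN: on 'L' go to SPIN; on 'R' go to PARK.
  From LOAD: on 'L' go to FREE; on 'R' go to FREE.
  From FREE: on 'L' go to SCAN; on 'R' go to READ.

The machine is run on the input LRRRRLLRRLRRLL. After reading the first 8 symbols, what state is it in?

SCAN

SCAN → FREE → READ → READ → READ → READ → FREE → SCAN → SCAN
After 8 symbols: SCAN.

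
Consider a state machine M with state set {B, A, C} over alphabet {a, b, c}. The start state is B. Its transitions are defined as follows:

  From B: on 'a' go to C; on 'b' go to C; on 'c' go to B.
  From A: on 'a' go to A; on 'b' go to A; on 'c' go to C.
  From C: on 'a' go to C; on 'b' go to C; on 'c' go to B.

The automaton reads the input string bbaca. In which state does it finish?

C

Trace: B -b-> C -b-> C -a-> C -c-> B -a-> C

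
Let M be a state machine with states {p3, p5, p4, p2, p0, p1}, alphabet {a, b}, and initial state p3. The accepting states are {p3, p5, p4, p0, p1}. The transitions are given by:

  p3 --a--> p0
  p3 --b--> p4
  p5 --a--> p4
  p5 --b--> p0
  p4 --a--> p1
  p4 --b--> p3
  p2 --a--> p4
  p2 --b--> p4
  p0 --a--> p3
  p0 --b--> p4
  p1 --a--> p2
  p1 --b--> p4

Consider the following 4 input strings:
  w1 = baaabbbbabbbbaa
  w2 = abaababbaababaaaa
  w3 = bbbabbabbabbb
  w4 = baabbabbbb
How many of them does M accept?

w1:
  start at p3
  read 'b': p3 → p4
  read 'a': p4 → p1
  read 'a': p1 → p2
  read 'a': p2 → p4
  read 'b': p4 → p3
  read 'b': p3 → p4
  read 'b': p4 → p3
  read 'b': p3 → p4
  read 'a': p4 → p1
  read 'b': p1 → p4
  read 'b': p4 → p3
  read 'b': p3 → p4
  read 'b': p4 → p3
  read 'a': p3 → p0
  read 'a': p0 → p3
  end p3, accepted
w2:
  start at p3
  read 'a': p3 → p0
  read 'b': p0 → p4
  read 'a': p4 → p1
  read 'a': p1 → p2
  read 'b': p2 → p4
  read 'a': p4 → p1
  read 'b': p1 → p4
  read 'b': p4 → p3
  read 'a': p3 → p0
  read 'a': p0 → p3
  read 'b': p3 → p4
  read 'a': p4 → p1
  read 'b': p1 → p4
  read 'a': p4 → p1
  read 'a': p1 → p2
  read 'a': p2 → p4
  read 'a': p4 → p1
  end p1, accepted
w3:
  start at p3
  read 'b': p3 → p4
  read 'b': p4 → p3
  read 'b': p3 → p4
  read 'a': p4 → p1
  read 'b': p1 → p4
  read 'b': p4 → p3
  read 'a': p3 → p0
  read 'b': p0 → p4
  read 'b': p4 → p3
  read 'a': p3 → p0
  read 'b': p0 → p4
  read 'b': p4 → p3
  read 'b': p3 → p4
  end p4, accepted
w4:
  start at p3
  read 'b': p3 → p4
  read 'a': p4 → p1
  read 'a': p1 → p2
  read 'b': p2 → p4
  read 'b': p4 → p3
  read 'a': p3 → p0
  read 'b': p0 → p4
  read 'b': p4 → p3
  read 'b': p3 → p4
  read 'b': p4 → p3
  end p3, accepted

4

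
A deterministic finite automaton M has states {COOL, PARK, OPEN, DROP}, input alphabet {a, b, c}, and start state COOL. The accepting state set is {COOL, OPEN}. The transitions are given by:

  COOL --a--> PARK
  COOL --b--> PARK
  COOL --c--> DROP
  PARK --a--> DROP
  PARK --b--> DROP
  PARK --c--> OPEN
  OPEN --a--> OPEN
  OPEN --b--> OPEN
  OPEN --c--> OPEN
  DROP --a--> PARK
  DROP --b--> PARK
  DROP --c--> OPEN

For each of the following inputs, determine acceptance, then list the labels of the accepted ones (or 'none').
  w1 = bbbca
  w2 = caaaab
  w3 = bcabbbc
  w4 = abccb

w1: Trace: COOL -b-> PARK -b-> DROP -b-> PARK -c-> OPEN -a-> OPEN  → end OPEN, accepted
w2: Trace: COOL -c-> DROP -a-> PARK -a-> DROP -a-> PARK -a-> DROP -b-> PARK  → end PARK, rejected
w3: Trace: COOL -b-> PARK -c-> OPEN -a-> OPEN -b-> OPEN -b-> OPEN -b-> OPEN -c-> OPEN  → end OPEN, accepted
w4: Trace: COOL -a-> PARK -b-> DROP -c-> OPEN -c-> OPEN -b-> OPEN  → end OPEN, accepted

w1, w3, w4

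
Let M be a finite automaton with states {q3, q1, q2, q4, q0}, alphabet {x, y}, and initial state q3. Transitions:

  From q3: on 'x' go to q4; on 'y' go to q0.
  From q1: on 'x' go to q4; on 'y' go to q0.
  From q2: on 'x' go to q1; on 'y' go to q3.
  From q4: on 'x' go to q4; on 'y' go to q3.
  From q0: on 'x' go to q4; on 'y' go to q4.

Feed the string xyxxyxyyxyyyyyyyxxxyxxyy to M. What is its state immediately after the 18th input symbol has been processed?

q4

q3 → q4 → q3 → q4 → q4 → q3 → q4 → q3 → q0 → q4 → q3 → q0 → q4 → q3 → q0 → q4 → q3 → q4 → q4
After 18 symbols: q4.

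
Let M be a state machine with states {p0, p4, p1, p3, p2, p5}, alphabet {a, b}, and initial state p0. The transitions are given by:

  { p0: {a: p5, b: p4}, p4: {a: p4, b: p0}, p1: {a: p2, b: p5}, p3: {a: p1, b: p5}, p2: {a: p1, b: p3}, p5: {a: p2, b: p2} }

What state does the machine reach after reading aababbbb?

start at p0
read 'a': p0 → p5
read 'a': p5 → p2
read 'b': p2 → p3
read 'a': p3 → p1
read 'b': p1 → p5
read 'b': p5 → p2
read 'b': p2 → p3
read 'b': p3 → p5

p5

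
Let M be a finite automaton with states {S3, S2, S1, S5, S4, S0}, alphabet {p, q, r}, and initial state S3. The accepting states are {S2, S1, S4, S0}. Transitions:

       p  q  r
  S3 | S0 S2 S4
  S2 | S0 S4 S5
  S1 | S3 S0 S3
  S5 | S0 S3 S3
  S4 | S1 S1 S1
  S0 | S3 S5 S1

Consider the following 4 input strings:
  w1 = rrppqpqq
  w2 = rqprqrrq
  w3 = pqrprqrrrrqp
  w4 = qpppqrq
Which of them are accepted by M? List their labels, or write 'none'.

w2, w4

w1: S3 → S4 → S1 → S3 → S0 → S5 → S0 → S5 → S3  → end S3, rejected
w2: S3 → S4 → S1 → S3 → S4 → S1 → S3 → S4 → S1  → end S1, accepted
w3: S3 → S0 → S5 → S3 → S0 → S1 → S0 → S1 → S3 → S4 → S1 → S0 → S3  → end S3, rejected
w4: S3 → S2 → S0 → S3 → S0 → S5 → S3 → S2  → end S2, accepted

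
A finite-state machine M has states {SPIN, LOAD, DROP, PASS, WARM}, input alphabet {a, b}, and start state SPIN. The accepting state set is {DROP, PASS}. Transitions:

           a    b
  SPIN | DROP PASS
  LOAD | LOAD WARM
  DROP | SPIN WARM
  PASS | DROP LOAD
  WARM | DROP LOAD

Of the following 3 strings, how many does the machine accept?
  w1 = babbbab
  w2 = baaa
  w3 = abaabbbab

w1: SPIN → PASS → DROP → WARM → LOAD → WARM → DROP → WARM  → end WARM, rejected
w2: SPIN → PASS → DROP → SPIN → DROP  → end DROP, accepted
w3: SPIN → DROP → WARM → DROP → SPIN → PASS → LOAD → WARM → DROP → WARM  → end WARM, rejected

1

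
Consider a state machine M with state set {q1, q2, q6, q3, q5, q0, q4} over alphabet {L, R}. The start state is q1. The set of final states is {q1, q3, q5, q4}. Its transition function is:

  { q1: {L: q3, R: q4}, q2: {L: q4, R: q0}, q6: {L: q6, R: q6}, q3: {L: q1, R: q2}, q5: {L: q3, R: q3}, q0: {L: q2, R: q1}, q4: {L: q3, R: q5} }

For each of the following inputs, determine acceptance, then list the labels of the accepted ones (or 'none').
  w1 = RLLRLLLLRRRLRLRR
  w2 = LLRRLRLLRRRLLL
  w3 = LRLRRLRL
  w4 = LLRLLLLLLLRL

w1: q1 → q4 → q3 → q1 → q4 → q3 → q1 → q3 → q1 → q4 → q5 → q3 → q1 → q4 → q3 → q2 → q0  → end q0, rejected
w2: q1 → q3 → q1 → q4 → q5 → q3 → q2 → q4 → q3 → q2 → q0 → q1 → q3 → q1 → q3  → end q3, accepted
w3: q1 → q3 → q2 → q4 → q5 → q3 → q1 → q4 → q3  → end q3, accepted
w4: q1 → q3 → q1 → q4 → q3 → q1 → q3 → q1 → q3 → q1 → q3 → q2 → q4  → end q4, accepted

w2, w3, w4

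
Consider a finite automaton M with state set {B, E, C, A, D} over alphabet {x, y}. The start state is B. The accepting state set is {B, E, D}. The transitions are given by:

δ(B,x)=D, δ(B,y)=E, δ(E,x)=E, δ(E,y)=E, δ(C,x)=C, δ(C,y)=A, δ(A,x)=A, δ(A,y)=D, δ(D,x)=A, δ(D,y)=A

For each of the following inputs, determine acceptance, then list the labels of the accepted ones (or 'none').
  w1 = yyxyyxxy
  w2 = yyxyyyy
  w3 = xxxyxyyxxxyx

w1: B → E → E → E → E → E → E → E → E  → end E, accepted
w2: B → E → E → E → E → E → E → E  → end E, accepted
w3: B → D → A → A → D → A → D → A → A → A → A → D → A  → end A, rejected

w1, w2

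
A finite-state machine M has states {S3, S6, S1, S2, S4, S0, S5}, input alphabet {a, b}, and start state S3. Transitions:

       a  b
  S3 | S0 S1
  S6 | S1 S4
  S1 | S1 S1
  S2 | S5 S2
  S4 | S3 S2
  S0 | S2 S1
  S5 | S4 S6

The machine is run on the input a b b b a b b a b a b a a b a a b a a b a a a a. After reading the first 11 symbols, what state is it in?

S1

S3 → S0 → S1 → S1 → S1 → S1 → S1 → S1 → S1 → S1 → S1 → S1
After 11 symbols: S1.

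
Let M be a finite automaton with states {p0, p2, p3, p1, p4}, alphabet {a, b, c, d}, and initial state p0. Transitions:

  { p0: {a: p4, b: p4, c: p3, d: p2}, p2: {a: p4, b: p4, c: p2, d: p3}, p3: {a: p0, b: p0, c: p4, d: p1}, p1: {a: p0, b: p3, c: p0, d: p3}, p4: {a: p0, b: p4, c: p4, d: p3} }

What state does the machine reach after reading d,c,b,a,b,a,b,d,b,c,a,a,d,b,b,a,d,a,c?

start at p0
read 'd': p0 → p2
read 'c': p2 → p2
read 'b': p2 → p4
read 'a': p4 → p0
read 'b': p0 → p4
read 'a': p4 → p0
read 'b': p0 → p4
read 'd': p4 → p3
read 'b': p3 → p0
read 'c': p0 → p3
read 'a': p3 → p0
read 'a': p0 → p4
read 'd': p4 → p3
read 'b': p3 → p0
read 'b': p0 → p4
read 'a': p4 → p0
read 'd': p0 → p2
read 'a': p2 → p4
read 'c': p4 → p4

p4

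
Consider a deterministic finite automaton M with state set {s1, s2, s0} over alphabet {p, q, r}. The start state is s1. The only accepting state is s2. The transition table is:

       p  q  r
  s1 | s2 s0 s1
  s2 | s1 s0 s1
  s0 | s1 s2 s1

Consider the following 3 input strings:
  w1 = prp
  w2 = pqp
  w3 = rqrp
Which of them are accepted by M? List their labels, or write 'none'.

w1, w3

w1: s1 → s2 → s1 → s2  → end s2, accepted
w2: s1 → s2 → s0 → s1  → end s1, rejected
w3: s1 → s1 → s0 → s1 → s2  → end s2, accepted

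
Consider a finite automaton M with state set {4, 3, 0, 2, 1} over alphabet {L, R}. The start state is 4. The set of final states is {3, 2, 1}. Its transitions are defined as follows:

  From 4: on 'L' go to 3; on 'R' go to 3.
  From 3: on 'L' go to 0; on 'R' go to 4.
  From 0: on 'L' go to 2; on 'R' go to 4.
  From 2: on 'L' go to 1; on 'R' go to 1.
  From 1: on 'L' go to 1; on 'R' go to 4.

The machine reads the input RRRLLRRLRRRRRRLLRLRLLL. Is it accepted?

Yes

start at 4
read 'R': 4 → 3
read 'R': 3 → 4
read 'R': 4 → 3
read 'L': 3 → 0
read 'L': 0 → 2
read 'R': 2 → 1
read 'R': 1 → 4
read 'L': 4 → 3
read 'R': 3 → 4
read 'R': 4 → 3
read 'R': 3 → 4
read 'R': 4 → 3
read 'R': 3 → 4
read 'R': 4 → 3
read 'L': 3 → 0
read 'L': 0 → 2
read 'R': 2 → 1
read 'L': 1 → 1
read 'R': 1 → 4
read 'L': 4 → 3
read 'L': 3 → 0
read 'L': 0 → 2
End state 2 is accepting.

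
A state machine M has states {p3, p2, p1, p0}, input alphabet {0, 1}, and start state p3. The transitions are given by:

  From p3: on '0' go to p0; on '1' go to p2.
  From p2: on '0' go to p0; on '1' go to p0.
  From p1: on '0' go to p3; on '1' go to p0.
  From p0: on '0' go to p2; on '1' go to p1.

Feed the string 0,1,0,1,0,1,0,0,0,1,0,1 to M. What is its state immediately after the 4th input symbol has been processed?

start at p3
read '0': p3 → p0
read '1': p0 → p1
read '0': p1 → p3
read '1': p3 → p2
After 4 symbols: p2.

p2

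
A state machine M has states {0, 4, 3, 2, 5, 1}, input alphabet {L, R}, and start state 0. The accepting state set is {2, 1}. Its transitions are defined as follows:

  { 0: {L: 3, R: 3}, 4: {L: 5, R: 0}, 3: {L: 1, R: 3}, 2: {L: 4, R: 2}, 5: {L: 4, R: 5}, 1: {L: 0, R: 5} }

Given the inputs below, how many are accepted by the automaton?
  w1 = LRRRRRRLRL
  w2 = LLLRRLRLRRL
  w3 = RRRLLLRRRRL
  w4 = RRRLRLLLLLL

w1: Trace: 0 -L-> 3 -R-> 3 -R-> 3 -R-> 3 -R-> 3 -R-> 3 -R-> 3 -L-> 1 -R-> 5 -L-> 4  → end 4, rejected
w2: Trace: 0 -L-> 3 -L-> 1 -L-> 0 -R-> 3 -R-> 3 -L-> 1 -R-> 5 -L-> 4 -R-> 0 -R-> 3 -L-> 1  → end 1, accepted
w3: Trace: 0 -R-> 3 -R-> 3 -R-> 3 -L-> 1 -L-> 0 -L-> 3 -R-> 3 -R-> 3 -R-> 3 -R-> 3 -L-> 1  → end 1, accepted
w4: Trace: 0 -R-> 3 -R-> 3 -R-> 3 -L-> 1 -R-> 5 -L-> 4 -L-> 5 -L-> 4 -L-> 5 -L-> 4 -L-> 5  → end 5, rejected

2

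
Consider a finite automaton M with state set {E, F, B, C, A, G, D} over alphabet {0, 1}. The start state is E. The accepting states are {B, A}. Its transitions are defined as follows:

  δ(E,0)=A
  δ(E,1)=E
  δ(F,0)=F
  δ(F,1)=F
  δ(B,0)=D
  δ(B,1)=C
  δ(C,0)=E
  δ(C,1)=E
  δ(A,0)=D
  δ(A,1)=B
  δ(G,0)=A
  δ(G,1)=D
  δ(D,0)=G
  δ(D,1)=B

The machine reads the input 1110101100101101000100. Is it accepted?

Yes

E → E → E → E → A → B → D → B → C → E → A → B → D → B → C → E → E → A → D → G → D → G → A
End state A is accepting.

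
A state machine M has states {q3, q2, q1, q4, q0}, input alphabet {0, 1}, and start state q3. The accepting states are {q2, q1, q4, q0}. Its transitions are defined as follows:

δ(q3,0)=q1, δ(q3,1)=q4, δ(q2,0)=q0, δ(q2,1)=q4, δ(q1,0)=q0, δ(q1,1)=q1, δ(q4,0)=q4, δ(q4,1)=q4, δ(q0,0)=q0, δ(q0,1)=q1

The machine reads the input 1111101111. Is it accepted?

Trace: q3 -1-> q4 -1-> q4 -1-> q4 -1-> q4 -1-> q4 -0-> q4 -1-> q4 -1-> q4 -1-> q4 -1-> q4
End state q4 is accepting.

Yes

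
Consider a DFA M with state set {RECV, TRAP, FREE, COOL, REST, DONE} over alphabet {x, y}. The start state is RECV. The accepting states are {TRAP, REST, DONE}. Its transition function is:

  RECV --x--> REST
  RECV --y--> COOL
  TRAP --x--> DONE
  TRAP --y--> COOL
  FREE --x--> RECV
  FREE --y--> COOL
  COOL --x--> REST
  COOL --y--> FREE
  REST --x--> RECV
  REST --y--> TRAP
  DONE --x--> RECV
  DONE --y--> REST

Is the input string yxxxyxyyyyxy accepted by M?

No

RECV → COOL → REST → RECV → REST → TRAP → DONE → REST → TRAP → COOL → FREE → RECV → COOL
End state COOL is not accepting.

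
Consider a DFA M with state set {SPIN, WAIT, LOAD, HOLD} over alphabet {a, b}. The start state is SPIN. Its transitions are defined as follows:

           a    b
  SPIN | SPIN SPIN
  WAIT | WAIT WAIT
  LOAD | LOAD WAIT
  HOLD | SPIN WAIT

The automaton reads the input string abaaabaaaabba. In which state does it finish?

Trace: SPIN -a-> SPIN -b-> SPIN -a-> SPIN -a-> SPIN -a-> SPIN -b-> SPIN -a-> SPIN -a-> SPIN -a-> SPIN -a-> SPIN -b-> SPIN -b-> SPIN -a-> SPIN

SPIN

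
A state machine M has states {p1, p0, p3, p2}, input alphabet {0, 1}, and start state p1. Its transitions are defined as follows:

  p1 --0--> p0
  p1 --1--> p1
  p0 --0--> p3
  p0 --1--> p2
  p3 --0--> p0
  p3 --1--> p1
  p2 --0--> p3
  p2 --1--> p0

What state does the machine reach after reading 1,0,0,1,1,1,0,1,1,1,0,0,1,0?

Trace: p1 -1-> p1 -0-> p0 -0-> p3 -1-> p1 -1-> p1 -1-> p1 -0-> p0 -1-> p2 -1-> p0 -1-> p2 -0-> p3 -0-> p0 -1-> p2 -0-> p3

p3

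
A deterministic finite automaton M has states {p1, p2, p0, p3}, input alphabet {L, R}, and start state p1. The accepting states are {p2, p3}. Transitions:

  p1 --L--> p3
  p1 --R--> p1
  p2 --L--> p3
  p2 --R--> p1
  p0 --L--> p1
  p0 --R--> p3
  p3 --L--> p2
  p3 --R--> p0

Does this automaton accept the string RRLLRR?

Trace: p1 -R-> p1 -R-> p1 -L-> p3 -L-> p2 -R-> p1 -R-> p1
End state p1 is not accepting.

No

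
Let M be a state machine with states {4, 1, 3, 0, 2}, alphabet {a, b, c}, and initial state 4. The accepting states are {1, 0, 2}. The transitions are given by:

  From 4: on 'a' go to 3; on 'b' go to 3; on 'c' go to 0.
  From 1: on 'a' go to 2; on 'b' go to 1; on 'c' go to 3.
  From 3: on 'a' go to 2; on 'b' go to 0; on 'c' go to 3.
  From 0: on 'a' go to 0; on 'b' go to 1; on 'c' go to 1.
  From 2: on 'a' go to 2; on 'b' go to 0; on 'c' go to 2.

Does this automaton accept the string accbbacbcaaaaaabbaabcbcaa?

start at 4
read 'a': 4 → 3
read 'c': 3 → 3
read 'c': 3 → 3
read 'b': 3 → 0
read 'b': 0 → 1
read 'a': 1 → 2
read 'c': 2 → 2
read 'b': 2 → 0
read 'c': 0 → 1
read 'a': 1 → 2
read 'a': 2 → 2
read 'a': 2 → 2
read 'a': 2 → 2
read 'a': 2 → 2
read 'a': 2 → 2
read 'b': 2 → 0
read 'b': 0 → 1
read 'a': 1 → 2
read 'a': 2 → 2
read 'b': 2 → 0
read 'c': 0 → 1
read 'b': 1 → 1
read 'c': 1 → 3
read 'a': 3 → 2
read 'a': 2 → 2
End state 2 is accepting.

Yes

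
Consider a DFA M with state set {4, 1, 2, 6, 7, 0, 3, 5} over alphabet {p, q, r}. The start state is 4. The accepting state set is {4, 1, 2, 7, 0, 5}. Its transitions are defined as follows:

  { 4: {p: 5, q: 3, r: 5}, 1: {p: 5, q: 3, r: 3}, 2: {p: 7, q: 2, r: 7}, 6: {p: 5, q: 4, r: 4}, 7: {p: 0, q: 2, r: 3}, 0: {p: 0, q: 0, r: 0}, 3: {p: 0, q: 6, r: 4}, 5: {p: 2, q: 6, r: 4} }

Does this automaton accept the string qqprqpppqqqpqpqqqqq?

Trace: 4 -q-> 3 -q-> 6 -p-> 5 -r-> 4 -q-> 3 -p-> 0 -p-> 0 -p-> 0 -q-> 0 -q-> 0 -q-> 0 -p-> 0 -q-> 0 -p-> 0 -q-> 0 -q-> 0 -q-> 0 -q-> 0 -q-> 0
End state 0 is accepting.

Yes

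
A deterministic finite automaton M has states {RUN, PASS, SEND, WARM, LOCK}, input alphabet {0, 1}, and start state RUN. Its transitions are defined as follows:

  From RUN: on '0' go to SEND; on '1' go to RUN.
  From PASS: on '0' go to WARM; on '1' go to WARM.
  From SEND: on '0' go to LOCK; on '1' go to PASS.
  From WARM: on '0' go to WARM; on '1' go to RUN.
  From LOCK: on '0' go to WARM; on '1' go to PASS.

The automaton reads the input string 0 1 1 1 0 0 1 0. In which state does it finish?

Trace: RUN -0-> SEND -1-> PASS -1-> WARM -1-> RUN -0-> SEND -0-> LOCK -1-> PASS -0-> WARM

WARM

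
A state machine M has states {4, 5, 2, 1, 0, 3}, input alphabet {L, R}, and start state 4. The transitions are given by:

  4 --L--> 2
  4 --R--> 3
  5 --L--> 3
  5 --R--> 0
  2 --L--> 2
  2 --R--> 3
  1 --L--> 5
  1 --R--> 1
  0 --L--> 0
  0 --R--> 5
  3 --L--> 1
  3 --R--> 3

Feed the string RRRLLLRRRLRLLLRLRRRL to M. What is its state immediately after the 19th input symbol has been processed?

Trace: 4 -R-> 3 -R-> 3 -R-> 3 -L-> 1 -L-> 5 -L-> 3 -R-> 3 -R-> 3 -R-> 3 -L-> 1 -R-> 1 -L-> 5 -L-> 3 -L-> 1 -R-> 1 -L-> 5 -R-> 0 -R-> 5 -R-> 0
After 19 symbols: 0.

0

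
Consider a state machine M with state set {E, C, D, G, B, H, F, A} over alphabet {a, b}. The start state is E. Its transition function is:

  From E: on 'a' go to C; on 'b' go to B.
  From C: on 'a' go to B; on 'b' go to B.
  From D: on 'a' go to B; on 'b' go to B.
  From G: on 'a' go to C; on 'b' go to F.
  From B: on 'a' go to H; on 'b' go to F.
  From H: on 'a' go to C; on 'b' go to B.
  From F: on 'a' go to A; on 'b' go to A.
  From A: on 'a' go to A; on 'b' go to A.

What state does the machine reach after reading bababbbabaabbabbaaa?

A

Trace: E -b-> B -a-> H -b-> B -a-> H -b-> B -b-> F -b-> A -a-> A -b-> A -a-> A -a-> A -b-> A -b-> A -a-> A -b-> A -b-> A -a-> A -a-> A -a-> A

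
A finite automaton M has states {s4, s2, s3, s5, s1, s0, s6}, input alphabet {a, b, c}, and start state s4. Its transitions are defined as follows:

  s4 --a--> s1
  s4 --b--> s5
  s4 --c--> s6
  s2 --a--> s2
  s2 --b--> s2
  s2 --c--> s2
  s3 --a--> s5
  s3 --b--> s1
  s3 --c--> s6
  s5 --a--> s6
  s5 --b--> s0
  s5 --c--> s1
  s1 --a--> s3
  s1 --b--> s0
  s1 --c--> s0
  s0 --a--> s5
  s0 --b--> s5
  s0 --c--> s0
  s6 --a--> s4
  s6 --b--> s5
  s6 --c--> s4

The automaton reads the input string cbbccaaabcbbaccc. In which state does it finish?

s4 → s6 → s5 → s0 → s0 → s0 → s5 → s6 → s4 → s5 → s1 → s0 → s5 → s6 → s4 → s6 → s4

s4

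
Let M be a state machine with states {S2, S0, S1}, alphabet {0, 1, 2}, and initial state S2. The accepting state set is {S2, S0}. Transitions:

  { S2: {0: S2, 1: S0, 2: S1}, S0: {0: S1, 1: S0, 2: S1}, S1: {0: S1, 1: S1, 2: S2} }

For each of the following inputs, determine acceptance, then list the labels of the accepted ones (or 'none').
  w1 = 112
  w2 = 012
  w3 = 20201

w3

w1:
  start at S2
  read '1': S2 → S0
  read '1': S0 → S0
  read '2': S0 → S1
  end S1, rejected
w2:
  start at S2
  read '0': S2 → S2
  read '1': S2 → S0
  read '2': S0 → S1
  end S1, rejected
w3:
  start at S2
  read '2': S2 → S1
  read '0': S1 → S1
  read '2': S1 → S2
  read '0': S2 → S2
  read '1': S2 → S0
  end S0, accepted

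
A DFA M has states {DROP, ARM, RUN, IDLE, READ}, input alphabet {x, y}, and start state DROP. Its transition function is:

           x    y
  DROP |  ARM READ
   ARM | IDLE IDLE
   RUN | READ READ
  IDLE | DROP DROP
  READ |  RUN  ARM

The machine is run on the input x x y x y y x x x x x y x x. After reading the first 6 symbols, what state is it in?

start at DROP
read 'x': DROP → ARM
read 'x': ARM → IDLE
read 'y': IDLE → DROP
read 'x': DROP → ARM
read 'y': ARM → IDLE
read 'y': IDLE → DROP
After 6 symbols: DROP.

DROP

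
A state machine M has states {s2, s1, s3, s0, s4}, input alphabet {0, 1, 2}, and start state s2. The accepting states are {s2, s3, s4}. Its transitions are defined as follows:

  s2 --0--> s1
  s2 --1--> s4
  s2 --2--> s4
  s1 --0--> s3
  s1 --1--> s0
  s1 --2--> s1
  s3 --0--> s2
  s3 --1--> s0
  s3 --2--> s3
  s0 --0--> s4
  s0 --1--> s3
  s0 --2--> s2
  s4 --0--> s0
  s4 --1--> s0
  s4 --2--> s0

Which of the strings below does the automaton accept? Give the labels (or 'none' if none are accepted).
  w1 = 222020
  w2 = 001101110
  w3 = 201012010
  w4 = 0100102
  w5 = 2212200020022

w1, w2, w3, w4

w1:
  start at s2
  read '2': s2 → s4
  read '2': s4 → s0
  read '2': s0 → s2
  read '0': s2 → s1
  read '2': s1 → s1
  read '0': s1 → s3
  end s3, accepted
w2:
  start at s2
  read '0': s2 → s1
  read '0': s1 → s3
  read '1': s3 → s0
  read '1': s0 → s3
  read '0': s3 → s2
  read '1': s2 → s4
  read '1': s4 → s0
  read '1': s0 → s3
  read '0': s3 → s2
  end s2, accepted
w3:
  start at s2
  read '2': s2 → s4
  read '0': s4 → s0
  read '1': s0 → s3
  read '0': s3 → s2
  read '1': s2 → s4
  read '2': s4 → s0
  read '0': s0 → s4
  read '1': s4 → s0
  read '0': s0 → s4
  end s4, accepted
w4:
  start at s2
  read '0': s2 → s1
  read '1': s1 → s0
  read '0': s0 → s4
  read '0': s4 → s0
  read '1': s0 → s3
  read '0': s3 → s2
  read '2': s2 → s4
  end s4, accepted
w5:
  start at s2
  read '2': s2 → s4
  read '2': s4 → s0
  read '1': s0 → s3
  read '2': s3 → s3
  read '2': s3 → s3
  read '0': s3 → s2
  read '0': s2 → s1
  read '0': s1 → s3
  read '2': s3 → s3
  read '0': s3 → s2
  read '0': s2 → s1
  read '2': s1 → s1
  read '2': s1 → s1
  end s1, rejected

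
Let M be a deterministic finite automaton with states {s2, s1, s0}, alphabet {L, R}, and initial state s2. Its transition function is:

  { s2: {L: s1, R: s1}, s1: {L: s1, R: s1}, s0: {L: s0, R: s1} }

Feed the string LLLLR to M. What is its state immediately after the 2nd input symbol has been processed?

s1

Trace: s2 -L-> s1 -L-> s1
After 2 symbols: s1.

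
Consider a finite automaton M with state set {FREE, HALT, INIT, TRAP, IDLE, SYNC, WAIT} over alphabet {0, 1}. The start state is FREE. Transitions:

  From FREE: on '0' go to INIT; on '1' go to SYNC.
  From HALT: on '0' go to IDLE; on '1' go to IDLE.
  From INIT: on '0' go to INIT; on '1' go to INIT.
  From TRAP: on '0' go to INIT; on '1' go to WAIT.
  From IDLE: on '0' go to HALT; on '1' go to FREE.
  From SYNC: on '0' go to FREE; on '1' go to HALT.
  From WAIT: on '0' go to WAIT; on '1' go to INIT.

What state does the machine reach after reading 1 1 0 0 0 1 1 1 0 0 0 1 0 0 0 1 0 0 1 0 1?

INIT

Trace: FREE -1-> SYNC -1-> HALT -0-> IDLE -0-> HALT -0-> IDLE -1-> FREE -1-> SYNC -1-> HALT -0-> IDLE -0-> HALT -0-> IDLE -1-> FREE -0-> INIT -0-> INIT -0-> INIT -1-> INIT -0-> INIT -0-> INIT -1-> INIT -0-> INIT -1-> INIT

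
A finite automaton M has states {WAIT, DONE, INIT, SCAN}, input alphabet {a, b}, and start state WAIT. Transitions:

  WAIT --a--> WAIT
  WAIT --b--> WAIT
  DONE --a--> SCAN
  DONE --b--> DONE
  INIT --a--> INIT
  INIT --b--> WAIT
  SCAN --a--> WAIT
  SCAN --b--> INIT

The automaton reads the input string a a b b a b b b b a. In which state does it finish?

WAIT

start at WAIT
read 'a': WAIT → WAIT
read 'a': WAIT → WAIT
read 'b': WAIT → WAIT
read 'b': WAIT → WAIT
read 'a': WAIT → WAIT
read 'b': WAIT → WAIT
read 'b': WAIT → WAIT
read 'b': WAIT → WAIT
read 'b': WAIT → WAIT
read 'a': WAIT → WAIT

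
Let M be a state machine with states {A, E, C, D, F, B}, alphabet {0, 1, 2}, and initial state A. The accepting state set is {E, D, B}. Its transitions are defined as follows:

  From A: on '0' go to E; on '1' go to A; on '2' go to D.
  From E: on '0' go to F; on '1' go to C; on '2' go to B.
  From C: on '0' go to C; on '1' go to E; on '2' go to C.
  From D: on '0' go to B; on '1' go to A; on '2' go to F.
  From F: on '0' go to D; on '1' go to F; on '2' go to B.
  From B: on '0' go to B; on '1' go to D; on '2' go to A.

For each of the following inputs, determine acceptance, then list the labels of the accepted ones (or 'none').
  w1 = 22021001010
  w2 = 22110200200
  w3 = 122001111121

w1

w1: Trace: A -2-> D -2-> F -0-> D -2-> F -1-> F -0-> D -0-> B -1-> D -0-> B -1-> D -0-> B  → end B, accepted
w2: Trace: A -2-> D -2-> F -1-> F -1-> F -0-> D -2-> F -0-> D -0-> B -2-> A -0-> E -0-> F  → end F, rejected
w3: Trace: A -1-> A -2-> D -2-> F -0-> D -0-> B -1-> D -1-> A -1-> A -1-> A -1-> A -2-> D -1-> A  → end A, rejected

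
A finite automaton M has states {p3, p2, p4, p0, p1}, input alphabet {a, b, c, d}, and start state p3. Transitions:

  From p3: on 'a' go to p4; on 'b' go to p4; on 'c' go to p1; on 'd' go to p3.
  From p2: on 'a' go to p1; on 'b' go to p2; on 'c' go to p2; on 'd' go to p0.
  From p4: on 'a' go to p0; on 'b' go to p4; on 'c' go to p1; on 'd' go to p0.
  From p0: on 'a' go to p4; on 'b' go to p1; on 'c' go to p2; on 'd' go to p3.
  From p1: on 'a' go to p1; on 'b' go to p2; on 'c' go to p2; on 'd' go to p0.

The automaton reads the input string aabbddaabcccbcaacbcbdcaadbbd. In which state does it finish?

p0

start at p3
read 'a': p3 → p4
read 'a': p4 → p0
read 'b': p0 → p1
read 'b': p1 → p2
read 'd': p2 → p0
read 'd': p0 → p3
read 'a': p3 → p4
read 'a': p4 → p0
read 'b': p0 → p1
read 'c': p1 → p2
read 'c': p2 → p2
read 'c': p2 → p2
read 'b': p2 → p2
read 'c': p2 → p2
read 'a': p2 → p1
read 'a': p1 → p1
read 'c': p1 → p2
read 'b': p2 → p2
read 'c': p2 → p2
read 'b': p2 → p2
read 'd': p2 → p0
read 'c': p0 → p2
read 'a': p2 → p1
read 'a': p1 → p1
read 'd': p1 → p0
read 'b': p0 → p1
read 'b': p1 → p2
read 'd': p2 → p0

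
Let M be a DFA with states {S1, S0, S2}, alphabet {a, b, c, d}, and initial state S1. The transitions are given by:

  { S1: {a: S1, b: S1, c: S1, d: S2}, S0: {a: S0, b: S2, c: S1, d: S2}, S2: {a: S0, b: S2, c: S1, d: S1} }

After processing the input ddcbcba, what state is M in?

start at S1
read 'd': S1 → S2
read 'd': S2 → S1
read 'c': S1 → S1
read 'b': S1 → S1
read 'c': S1 → S1
read 'b': S1 → S1
read 'a': S1 → S1

S1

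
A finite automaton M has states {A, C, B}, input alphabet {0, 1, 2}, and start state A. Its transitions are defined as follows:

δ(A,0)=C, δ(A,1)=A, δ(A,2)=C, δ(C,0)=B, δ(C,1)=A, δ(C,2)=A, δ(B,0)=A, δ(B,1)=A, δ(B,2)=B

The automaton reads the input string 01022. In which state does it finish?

C

A → C → A → C → A → C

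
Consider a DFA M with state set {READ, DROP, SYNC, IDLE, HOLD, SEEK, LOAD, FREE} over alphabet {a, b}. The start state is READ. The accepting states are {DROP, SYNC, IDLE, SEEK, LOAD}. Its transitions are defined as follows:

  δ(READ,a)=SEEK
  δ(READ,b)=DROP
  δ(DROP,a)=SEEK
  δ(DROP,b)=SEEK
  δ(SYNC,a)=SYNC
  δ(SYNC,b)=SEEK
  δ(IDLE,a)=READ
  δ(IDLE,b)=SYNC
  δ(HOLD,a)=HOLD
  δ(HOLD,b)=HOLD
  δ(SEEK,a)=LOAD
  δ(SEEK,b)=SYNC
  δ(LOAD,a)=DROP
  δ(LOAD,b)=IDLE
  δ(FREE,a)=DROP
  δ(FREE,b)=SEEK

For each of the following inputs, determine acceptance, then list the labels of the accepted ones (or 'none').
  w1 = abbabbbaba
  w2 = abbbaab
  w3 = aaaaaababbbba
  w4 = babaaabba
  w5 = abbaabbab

w2, w3, w4, w5

w1: READ → SEEK → SYNC → SEEK → LOAD → IDLE → SYNC → SEEK → LOAD → IDLE → READ  → end READ, rejected
w2: READ → SEEK → SYNC → SEEK → SYNC → SYNC → SYNC → SEEK  → end SEEK, accepted
w3: READ → SEEK → LOAD → DROP → SEEK → LOAD → DROP → SEEK → LOAD → IDLE → SYNC → SEEK → SYNC → SYNC  → end SYNC, accepted
w4: READ → DROP → SEEK → SYNC → SYNC → SYNC → SYNC → SEEK → SYNC → SYNC  → end SYNC, accepted
w5: READ → SEEK → SYNC → SEEK → LOAD → DROP → SEEK → SYNC → SYNC → SEEK  → end SEEK, accepted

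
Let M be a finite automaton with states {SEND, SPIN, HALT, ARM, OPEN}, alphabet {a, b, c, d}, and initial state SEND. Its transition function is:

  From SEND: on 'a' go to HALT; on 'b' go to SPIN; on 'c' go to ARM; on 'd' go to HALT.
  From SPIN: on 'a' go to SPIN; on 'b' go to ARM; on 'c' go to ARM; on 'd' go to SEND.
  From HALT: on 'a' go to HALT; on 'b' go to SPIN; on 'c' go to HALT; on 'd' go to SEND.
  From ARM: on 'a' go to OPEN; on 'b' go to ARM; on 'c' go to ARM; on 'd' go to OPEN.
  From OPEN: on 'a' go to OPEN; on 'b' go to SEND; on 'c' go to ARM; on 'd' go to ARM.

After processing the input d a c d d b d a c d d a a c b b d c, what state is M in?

ARM

Trace: SEND -d-> HALT -a-> HALT -c-> HALT -d-> SEND -d-> HALT -b-> SPIN -d-> SEND -a-> HALT -c-> HALT -d-> SEND -d-> HALT -a-> HALT -a-> HALT -c-> HALT -b-> SPIN -b-> ARM -d-> OPEN -c-> ARM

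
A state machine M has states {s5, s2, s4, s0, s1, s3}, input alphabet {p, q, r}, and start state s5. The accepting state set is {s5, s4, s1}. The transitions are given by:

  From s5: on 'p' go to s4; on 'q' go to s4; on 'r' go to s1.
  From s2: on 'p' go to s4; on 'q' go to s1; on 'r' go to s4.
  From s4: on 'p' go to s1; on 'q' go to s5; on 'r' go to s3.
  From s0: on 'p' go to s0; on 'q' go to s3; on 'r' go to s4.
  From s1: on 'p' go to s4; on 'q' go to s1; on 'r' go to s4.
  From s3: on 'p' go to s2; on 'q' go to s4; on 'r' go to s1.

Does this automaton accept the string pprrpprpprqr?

s5 → s4 → s1 → s4 → s3 → s2 → s4 → s3 → s2 → s4 → s3 → s4 → s3
End state s3 is not accepting.

No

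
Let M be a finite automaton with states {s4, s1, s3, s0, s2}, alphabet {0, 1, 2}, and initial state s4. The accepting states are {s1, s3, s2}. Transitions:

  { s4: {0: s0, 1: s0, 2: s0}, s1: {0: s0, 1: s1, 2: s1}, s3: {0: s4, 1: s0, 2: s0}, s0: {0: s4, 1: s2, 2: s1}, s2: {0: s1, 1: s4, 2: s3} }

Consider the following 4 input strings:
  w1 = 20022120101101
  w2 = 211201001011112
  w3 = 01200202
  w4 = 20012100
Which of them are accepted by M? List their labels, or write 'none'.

w1:
  start at s4
  read '2': s4 → s0
  read '0': s0 → s4
  read '0': s4 → s0
  read '2': s0 → s1
  read '2': s1 → s1
  read '1': s1 → s1
  read '2': s1 → s1
  read '0': s1 → s0
  read '1': s0 → s2
  read '0': s2 → s1
  read '1': s1 → s1
  read '1': s1 → s1
  read '0': s1 → s0
  read '1': s0 → s2
  end s2, accepted
w2:
  start at s4
  read '2': s4 → s0
  read '1': s0 → s2
  read '1': s2 → s4
  read '2': s4 → s0
  read '0': s0 → s4
  read '1': s4 → s0
  read '0': s0 → s4
  read '0': s4 → s0
  read '1': s0 → s2
  read '0': s2 → s1
  read '1': s1 → s1
  read '1': s1 → s1
  read '1': s1 → s1
  read '1': s1 → s1
  read '2': s1 → s1
  end s1, accepted
w3:
  start at s4
  read '0': s4 → s0
  read '1': s0 → s2
  read '2': s2 → s3
  read '0': s3 → s4
  read '0': s4 → s0
  read '2': s0 → s1
  read '0': s1 → s0
  read '2': s0 → s1
  end s1, accepted
w4:
  start at s4
  read '2': s4 → s0
  read '0': s0 → s4
  read '0': s4 → s0
  read '1': s0 → s2
  read '2': s2 → s3
  read '1': s3 → s0
  read '0': s0 → s4
  read '0': s4 → s0
  end s0, rejected

w1, w2, w3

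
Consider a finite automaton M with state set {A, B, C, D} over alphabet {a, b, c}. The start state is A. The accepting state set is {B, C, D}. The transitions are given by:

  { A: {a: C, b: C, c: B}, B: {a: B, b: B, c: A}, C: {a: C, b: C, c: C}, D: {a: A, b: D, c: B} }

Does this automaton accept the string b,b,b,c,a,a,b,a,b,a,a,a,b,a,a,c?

start at A
read 'b': A → C
read 'b': C → C
read 'b': C → C
read 'c': C → C
read 'a': C → C
read 'a': C → C
read 'b': C → C
read 'a': C → C
read 'b': C → C
read 'a': C → C
read 'a': C → C
read 'a': C → C
read 'b': C → C
read 'a': C → C
read 'a': C → C
read 'c': C → C
End state C is accepting.

Yes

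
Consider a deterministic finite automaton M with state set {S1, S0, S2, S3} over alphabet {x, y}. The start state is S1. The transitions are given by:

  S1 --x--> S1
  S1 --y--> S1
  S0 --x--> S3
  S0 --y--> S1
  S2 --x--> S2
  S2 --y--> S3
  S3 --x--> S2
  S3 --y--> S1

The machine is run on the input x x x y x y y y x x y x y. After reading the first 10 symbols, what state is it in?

S1

start at S1
read 'x': S1 → S1
read 'x': S1 → S1
read 'x': S1 → S1
read 'y': S1 → S1
read 'x': S1 → S1
read 'y': S1 → S1
read 'y': S1 → S1
read 'y': S1 → S1
read 'x': S1 → S1
read 'x': S1 → S1
After 10 symbols: S1.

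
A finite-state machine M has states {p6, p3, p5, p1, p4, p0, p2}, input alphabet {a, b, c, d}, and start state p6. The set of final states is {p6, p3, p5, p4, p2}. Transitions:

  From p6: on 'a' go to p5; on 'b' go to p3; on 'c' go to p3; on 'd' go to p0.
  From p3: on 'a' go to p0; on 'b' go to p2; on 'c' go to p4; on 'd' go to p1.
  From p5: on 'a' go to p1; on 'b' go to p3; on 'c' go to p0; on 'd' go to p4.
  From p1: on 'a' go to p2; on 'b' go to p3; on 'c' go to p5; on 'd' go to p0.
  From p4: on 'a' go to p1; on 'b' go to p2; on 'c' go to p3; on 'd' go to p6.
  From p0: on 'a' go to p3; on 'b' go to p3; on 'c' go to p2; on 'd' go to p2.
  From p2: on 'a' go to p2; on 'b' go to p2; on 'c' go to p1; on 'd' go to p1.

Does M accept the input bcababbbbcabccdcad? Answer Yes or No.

Trace: p6 -b-> p3 -c-> p4 -a-> p1 -b-> p3 -a-> p0 -b-> p3 -b-> p2 -b-> p2 -b-> p2 -c-> p1 -a-> p2 -b-> p2 -c-> p1 -c-> p5 -d-> p4 -c-> p3 -a-> p0 -d-> p2
End state p2 is accepting.

Yes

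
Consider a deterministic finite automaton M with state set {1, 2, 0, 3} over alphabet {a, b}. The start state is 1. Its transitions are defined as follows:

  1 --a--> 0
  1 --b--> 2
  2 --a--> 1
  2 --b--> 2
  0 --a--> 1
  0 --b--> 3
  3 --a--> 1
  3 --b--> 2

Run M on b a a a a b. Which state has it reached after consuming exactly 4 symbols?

1

Trace: 1 -b-> 2 -a-> 1 -a-> 0 -a-> 1
After 4 symbols: 1.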